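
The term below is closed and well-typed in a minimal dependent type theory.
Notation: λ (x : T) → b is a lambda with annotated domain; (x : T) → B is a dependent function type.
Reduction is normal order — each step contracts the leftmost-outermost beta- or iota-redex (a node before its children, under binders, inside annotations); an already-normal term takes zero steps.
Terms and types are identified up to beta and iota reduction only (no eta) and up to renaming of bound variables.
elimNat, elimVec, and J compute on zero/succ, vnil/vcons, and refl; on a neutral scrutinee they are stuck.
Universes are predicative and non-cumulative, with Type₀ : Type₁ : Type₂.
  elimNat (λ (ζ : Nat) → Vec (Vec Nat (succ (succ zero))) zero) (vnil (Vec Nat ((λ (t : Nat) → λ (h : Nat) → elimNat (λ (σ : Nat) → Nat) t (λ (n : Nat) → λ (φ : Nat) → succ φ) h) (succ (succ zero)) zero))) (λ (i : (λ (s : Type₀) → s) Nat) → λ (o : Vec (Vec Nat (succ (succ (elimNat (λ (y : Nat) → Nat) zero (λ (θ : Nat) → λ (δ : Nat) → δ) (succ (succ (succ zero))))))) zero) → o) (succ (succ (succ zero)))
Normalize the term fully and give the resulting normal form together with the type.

resulting normal form:
  vnil (Vec Nat (succ (succ zero)))
inferred type:
  Vec (Vec Nat (succ (succ zero))) zero


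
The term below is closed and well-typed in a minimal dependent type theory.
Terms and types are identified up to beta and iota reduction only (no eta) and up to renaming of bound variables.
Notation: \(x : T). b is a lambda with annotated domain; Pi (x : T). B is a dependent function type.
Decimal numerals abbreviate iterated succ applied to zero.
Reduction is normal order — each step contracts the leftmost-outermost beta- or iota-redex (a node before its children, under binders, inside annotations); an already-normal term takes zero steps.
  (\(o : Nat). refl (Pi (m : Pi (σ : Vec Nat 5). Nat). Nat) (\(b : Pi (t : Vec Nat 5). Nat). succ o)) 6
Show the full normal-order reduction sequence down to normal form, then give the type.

normal-order reduction:
  (\(o : Nat). refl (Pi (m : Pi (σ : Vec Nat 5). Nat). Nat) (\(b : Pi (t : Vec Nat 5). Nat). succ o)) 6
  ~> refl (Pi (o : Pi (m : Vec Nat 5). Nat). Nat) (\(σ : Pi (b : Vec Nat 5). Nat). 7)
the term's type:
  Eq (Pi (o : Pi (m : Vec Nat 5). Nat). Nat) (\(σ : Pi (b : Vec Nat 5). Nat). 7) (\(t : Pi (ω : Vec Nat 5). Nat). 7)


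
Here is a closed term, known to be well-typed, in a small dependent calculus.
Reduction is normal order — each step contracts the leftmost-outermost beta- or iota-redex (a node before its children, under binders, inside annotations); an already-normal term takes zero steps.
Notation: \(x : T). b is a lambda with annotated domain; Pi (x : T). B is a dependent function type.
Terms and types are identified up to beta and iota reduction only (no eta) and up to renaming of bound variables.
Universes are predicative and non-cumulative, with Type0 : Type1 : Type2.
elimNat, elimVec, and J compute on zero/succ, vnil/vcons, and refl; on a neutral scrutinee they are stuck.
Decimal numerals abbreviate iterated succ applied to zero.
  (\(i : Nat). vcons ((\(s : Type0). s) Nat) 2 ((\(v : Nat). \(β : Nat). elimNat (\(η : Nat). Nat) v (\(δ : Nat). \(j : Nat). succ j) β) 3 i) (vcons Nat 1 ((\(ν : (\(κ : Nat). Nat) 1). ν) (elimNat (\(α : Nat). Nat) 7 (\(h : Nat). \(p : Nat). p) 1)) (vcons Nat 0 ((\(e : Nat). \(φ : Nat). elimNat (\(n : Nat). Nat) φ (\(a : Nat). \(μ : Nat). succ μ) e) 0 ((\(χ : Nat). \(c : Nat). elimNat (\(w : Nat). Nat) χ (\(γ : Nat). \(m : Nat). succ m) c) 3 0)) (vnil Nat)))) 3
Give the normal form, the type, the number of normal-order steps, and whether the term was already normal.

normal form:
  vcons Nat 2 6 (vcons Nat 1 7 (vcons Nat 0 3 (vnil Nat)))
type:
  Vec Nat 3
reduction steps (normal order): 25
term was already normal: no
first contracted redex: a beta-redex


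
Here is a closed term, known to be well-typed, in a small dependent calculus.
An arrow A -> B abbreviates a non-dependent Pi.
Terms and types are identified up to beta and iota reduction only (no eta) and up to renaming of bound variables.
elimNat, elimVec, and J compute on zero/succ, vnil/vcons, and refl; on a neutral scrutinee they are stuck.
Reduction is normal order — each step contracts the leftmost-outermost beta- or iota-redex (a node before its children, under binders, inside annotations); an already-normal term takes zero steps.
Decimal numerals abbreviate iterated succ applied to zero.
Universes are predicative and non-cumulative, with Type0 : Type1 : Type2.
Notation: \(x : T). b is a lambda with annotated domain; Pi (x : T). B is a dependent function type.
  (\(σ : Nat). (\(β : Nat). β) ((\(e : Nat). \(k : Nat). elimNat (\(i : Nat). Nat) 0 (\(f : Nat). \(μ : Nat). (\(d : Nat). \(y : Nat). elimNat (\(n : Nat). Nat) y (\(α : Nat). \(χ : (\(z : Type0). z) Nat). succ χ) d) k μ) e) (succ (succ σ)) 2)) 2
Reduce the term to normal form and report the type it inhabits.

reduced normal form:
  8
inferred type:
  Nat
observation: reduction starts at a beta-redex, and 53 normal-order steps reach the normal form.


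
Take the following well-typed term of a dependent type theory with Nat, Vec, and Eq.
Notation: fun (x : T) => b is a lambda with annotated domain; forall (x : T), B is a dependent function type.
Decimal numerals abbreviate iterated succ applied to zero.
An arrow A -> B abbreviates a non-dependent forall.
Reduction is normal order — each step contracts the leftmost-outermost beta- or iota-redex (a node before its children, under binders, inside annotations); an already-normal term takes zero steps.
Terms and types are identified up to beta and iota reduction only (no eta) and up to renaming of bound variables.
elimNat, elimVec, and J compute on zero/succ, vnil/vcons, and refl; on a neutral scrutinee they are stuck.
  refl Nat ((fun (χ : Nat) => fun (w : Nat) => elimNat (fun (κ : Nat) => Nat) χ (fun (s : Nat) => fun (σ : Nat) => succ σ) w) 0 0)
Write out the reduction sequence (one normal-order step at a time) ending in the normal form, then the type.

normal-order reduction sequence:
  refl Nat ((fun (χ : Nat) => fun (w : Nat) => elimNat (fun (κ : Nat) => Nat) χ (fun (s : Nat) => fun (σ : Nat) => succ σ) w) 0 0)
  ~> refl Nat ((fun (χ : Nat) => elimNat (fun (w : Nat) => Nat) 0 (fun (κ : Nat) => fun (s : Nat) => succ s) χ) 0)
  ~> refl Nat (elimNat (fun (χ : Nat) => Nat) 0 (fun (w : Nat) => fun (κ : Nat) => succ κ) 0)
  ~> refl Nat 0
inferred type:
  Eq Nat 0 0


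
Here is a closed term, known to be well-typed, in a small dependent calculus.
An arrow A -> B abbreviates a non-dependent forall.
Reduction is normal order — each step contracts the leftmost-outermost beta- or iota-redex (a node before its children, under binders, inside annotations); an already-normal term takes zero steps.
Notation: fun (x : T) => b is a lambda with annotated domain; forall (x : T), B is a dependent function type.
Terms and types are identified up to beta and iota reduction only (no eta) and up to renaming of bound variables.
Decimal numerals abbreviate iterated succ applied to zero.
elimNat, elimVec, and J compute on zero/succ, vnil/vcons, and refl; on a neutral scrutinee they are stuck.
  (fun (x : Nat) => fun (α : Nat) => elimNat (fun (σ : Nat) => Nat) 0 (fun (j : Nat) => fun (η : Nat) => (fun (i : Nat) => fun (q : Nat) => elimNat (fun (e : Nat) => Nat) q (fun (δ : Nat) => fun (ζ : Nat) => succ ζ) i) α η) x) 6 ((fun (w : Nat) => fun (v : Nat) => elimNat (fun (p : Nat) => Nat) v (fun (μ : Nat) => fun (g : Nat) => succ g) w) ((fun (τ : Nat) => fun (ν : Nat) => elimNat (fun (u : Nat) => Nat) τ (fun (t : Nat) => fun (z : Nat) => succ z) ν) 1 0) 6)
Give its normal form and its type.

normal form:
  42
the term's type:
  Nat


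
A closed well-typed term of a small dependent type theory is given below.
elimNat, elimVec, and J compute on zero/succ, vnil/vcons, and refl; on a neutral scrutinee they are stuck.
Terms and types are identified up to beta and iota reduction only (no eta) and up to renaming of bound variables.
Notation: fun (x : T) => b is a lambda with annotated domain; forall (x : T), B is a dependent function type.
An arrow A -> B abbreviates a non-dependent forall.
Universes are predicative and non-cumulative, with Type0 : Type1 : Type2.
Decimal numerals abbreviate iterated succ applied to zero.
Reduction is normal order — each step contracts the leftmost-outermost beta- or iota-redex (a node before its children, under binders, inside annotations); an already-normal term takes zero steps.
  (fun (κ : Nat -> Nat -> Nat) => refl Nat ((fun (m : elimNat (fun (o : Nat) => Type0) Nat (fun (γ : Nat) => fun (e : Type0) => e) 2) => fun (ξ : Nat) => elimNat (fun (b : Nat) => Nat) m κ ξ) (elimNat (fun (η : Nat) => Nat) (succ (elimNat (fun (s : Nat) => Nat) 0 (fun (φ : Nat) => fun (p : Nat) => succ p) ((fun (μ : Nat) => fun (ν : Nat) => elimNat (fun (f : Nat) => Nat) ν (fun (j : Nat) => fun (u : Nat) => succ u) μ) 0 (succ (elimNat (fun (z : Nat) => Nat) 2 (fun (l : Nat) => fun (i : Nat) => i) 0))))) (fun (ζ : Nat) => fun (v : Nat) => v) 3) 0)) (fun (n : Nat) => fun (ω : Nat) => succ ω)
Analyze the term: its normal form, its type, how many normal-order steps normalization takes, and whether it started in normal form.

resulting normal form:
  refl Nat 4
the term's type:
  Eq Nat 4 4
normal-order step count: 28
started in normal form: no
first contracted redex: a beta-redex


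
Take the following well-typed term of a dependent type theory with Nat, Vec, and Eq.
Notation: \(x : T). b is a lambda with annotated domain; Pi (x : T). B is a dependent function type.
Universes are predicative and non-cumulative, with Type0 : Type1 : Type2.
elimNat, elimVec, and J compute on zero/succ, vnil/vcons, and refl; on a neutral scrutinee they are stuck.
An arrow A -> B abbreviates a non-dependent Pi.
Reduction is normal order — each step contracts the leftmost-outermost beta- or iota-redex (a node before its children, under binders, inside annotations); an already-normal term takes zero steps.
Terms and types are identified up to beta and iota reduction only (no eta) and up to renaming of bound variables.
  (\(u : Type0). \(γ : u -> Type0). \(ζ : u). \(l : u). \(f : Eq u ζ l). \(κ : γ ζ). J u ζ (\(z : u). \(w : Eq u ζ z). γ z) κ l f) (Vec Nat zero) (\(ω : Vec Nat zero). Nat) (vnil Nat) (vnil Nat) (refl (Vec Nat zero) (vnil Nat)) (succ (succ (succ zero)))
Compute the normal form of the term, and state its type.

reduced normal form:
  succ (succ (succ zero))
the term's type:
  Nat


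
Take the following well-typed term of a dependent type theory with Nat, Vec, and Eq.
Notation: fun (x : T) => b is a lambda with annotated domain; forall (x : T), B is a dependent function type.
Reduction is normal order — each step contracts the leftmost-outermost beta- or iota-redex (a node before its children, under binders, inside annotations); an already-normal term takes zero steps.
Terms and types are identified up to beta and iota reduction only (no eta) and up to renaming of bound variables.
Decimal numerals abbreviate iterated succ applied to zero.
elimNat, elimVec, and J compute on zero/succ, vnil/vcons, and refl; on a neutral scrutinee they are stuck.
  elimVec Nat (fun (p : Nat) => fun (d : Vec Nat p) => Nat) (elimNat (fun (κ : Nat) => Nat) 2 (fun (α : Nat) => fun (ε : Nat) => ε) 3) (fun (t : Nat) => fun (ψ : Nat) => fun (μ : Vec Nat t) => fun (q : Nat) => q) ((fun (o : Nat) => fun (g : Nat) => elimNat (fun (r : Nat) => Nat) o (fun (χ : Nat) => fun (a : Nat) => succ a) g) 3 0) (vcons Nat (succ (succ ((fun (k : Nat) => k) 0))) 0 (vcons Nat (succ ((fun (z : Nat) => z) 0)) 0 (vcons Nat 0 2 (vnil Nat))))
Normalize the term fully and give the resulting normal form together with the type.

resulting normal form:
  2
inferred type:
  Nat
observation: normalization takes exactly 26 steps under the normal-order strategy.


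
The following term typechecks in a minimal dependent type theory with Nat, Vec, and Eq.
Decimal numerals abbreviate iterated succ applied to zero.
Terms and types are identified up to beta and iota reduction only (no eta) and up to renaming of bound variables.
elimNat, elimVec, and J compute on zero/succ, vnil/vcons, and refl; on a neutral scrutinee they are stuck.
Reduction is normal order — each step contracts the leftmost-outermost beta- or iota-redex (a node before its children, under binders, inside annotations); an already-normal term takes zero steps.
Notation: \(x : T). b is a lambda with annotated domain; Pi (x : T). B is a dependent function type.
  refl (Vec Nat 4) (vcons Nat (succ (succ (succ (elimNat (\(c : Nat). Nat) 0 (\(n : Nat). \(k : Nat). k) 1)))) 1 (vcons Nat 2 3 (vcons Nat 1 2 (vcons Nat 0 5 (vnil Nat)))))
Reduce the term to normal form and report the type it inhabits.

resulting normal form:
  refl (Vec Nat 4) (vcons Nat 3 1 (vcons Nat 2 3 (vcons Nat 1 2 (vcons Nat 0 5 (vnil Nat)))))
type:
  Eq (Vec Nat 4) (vcons Nat 3 1 (vcons Nat 2 3 (vcons Nat 1 2 (vcons Nat 0 5 (vnil Nat))))) (vcons Nat 3 1 (vcons Nat 2 3 (vcons Nat 1 2 (vcons Nat 0 5 (vnil Nat)))))


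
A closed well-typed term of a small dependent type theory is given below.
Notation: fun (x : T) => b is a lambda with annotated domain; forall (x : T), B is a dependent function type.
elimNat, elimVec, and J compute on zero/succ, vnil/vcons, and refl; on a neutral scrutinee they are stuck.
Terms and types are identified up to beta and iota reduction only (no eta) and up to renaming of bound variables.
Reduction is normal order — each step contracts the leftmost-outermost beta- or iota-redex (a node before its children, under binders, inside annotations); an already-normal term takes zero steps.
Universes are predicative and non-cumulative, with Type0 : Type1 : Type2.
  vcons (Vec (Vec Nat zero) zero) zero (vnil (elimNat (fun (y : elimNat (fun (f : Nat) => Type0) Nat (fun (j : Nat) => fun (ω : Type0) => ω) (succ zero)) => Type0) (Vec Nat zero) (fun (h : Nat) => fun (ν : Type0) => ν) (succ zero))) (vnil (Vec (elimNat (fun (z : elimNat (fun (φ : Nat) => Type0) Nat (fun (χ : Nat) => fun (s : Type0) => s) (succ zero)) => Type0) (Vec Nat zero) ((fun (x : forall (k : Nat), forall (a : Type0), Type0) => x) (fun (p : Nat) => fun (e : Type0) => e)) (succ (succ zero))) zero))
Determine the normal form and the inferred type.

normal form:
  vcons (Vec (Vec Nat zero) zero) zero (vnil (Vec Nat zero)) (vnil (Vec (Vec Nat zero) zero))
inferred type:
  Vec (Vec (Vec Nat zero) zero) (succ zero)
observation: 13 normal-order steps separate the term from its normal form.


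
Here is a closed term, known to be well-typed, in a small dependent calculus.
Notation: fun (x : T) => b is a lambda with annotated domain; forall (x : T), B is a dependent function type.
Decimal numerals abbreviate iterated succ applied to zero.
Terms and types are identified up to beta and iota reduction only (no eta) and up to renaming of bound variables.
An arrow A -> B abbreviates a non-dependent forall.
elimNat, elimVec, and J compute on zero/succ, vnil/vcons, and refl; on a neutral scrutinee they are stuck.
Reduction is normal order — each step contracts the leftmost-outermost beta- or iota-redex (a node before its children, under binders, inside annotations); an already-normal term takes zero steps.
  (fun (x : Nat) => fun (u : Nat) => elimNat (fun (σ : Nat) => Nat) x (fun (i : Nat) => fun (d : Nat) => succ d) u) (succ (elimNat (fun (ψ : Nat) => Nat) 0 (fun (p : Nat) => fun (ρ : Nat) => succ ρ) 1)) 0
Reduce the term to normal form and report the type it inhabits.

normal form:
  2
inferred type:
  Nat


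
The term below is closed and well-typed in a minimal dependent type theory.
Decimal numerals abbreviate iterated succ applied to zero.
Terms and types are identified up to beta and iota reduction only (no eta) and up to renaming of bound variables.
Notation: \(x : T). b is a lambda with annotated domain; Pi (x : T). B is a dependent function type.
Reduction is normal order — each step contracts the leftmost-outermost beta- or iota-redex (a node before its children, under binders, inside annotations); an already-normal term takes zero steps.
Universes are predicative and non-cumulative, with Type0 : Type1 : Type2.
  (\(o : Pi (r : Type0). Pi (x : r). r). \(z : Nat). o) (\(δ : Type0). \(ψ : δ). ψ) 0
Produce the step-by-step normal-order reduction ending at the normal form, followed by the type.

reduction (normal order):
  (\(o : Pi (r : Type0). Pi (x : r). r). \(z : Nat). o) (\(δ : Type0). \(ψ : δ). ψ) 0
  ~> (\(o : Nat). \(r : Type0). \(x : r). x) 0
  ~> \(o : Type0). \(r : o). r
type:
  Pi (o : Type0). Pi (r : o). o


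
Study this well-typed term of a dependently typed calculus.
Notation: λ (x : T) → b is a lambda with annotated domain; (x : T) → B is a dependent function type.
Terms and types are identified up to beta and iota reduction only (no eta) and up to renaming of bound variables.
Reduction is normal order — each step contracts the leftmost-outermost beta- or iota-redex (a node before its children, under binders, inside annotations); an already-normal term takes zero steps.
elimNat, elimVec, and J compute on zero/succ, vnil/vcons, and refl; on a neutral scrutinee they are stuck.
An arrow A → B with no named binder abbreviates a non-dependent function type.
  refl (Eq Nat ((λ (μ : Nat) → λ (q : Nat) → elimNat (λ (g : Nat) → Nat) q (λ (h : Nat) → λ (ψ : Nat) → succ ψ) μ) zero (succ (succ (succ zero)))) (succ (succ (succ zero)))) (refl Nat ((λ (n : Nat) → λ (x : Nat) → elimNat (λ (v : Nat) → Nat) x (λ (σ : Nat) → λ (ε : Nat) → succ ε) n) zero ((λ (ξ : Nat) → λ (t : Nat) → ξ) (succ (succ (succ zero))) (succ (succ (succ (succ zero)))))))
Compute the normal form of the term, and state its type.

reduced normal form:
  refl (Eq Nat (succ (succ (succ zero))) (succ (succ (succ zero)))) (refl Nat (succ (succ (succ zero))))
inferred type:
  Eq (Eq Nat (succ (succ (succ zero))) (succ (succ (succ zero)))) (refl Nat (succ (succ (succ zero)))) (refl Nat (succ (succ (succ zero))))
observation: 8 normal-order steps separate the term from its normal form.


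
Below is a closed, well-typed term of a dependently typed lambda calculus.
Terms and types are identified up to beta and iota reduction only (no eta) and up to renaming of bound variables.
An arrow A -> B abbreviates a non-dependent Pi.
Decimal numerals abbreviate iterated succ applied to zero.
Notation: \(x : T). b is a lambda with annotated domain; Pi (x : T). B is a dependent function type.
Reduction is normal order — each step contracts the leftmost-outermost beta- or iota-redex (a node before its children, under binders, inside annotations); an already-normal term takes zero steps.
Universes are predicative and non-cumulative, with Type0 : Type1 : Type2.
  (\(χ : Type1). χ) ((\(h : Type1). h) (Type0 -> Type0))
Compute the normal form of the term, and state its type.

resulting normal form:
  Type0 -> Type0
type:
  Type1


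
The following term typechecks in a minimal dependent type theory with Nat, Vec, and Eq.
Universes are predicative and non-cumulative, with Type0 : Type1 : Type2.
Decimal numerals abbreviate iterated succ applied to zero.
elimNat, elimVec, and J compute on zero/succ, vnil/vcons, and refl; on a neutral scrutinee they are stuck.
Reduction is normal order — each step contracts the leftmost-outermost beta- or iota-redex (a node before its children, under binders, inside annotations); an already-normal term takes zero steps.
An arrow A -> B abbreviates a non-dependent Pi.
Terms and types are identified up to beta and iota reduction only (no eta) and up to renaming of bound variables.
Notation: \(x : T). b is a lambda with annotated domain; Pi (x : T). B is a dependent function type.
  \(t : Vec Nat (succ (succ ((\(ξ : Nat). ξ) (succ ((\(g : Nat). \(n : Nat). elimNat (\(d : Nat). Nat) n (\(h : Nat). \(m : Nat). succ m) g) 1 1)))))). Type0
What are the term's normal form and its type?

reduced normal form:
  \(t : Vec Nat 5). Type0
the term's type:
  Vec Nat 5 -> Type1


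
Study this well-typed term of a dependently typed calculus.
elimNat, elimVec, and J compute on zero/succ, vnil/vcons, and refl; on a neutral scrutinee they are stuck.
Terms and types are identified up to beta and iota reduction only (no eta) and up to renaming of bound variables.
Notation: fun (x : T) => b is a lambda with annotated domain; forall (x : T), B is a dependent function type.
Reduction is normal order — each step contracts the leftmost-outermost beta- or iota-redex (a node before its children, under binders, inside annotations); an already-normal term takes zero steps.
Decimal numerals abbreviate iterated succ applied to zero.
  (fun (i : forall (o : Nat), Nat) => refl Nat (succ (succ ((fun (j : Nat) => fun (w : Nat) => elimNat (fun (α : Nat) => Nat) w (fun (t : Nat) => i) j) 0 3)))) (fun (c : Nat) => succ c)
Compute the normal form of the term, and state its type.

resulting normal form:
  refl Nat 5
type:
  Eq Nat 5 5
observation: 4 normal-order steps separate the term from its normal form.


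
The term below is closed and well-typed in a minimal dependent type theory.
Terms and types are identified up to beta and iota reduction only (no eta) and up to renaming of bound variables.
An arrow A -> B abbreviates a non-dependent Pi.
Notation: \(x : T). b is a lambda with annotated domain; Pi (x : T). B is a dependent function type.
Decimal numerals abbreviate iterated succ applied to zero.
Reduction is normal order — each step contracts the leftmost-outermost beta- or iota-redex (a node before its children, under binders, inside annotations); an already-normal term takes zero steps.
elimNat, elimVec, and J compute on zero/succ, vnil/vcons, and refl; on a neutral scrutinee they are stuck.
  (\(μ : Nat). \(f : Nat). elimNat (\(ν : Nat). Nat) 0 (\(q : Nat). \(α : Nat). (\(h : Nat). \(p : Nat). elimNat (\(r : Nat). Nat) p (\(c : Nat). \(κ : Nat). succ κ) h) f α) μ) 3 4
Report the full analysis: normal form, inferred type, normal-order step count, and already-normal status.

normal form:
  12
inferred type:
  Nat
reduction steps (normal order): 57
started in normal form: no
first redex: a beta-redex


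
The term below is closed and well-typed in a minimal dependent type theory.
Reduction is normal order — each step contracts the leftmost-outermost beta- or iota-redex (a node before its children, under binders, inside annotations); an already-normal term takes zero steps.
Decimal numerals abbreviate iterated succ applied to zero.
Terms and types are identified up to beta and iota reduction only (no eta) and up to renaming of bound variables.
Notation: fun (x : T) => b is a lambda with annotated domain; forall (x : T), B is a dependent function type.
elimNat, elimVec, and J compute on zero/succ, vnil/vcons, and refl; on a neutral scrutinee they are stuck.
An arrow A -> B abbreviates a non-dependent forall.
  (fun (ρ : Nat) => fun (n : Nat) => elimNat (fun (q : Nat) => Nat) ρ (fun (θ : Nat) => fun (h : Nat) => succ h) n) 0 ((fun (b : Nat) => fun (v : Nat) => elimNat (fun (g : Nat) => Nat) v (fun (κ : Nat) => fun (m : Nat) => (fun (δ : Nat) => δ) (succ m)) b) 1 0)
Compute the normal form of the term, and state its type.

resulting normal form:
  1
the term's type:
  Nat


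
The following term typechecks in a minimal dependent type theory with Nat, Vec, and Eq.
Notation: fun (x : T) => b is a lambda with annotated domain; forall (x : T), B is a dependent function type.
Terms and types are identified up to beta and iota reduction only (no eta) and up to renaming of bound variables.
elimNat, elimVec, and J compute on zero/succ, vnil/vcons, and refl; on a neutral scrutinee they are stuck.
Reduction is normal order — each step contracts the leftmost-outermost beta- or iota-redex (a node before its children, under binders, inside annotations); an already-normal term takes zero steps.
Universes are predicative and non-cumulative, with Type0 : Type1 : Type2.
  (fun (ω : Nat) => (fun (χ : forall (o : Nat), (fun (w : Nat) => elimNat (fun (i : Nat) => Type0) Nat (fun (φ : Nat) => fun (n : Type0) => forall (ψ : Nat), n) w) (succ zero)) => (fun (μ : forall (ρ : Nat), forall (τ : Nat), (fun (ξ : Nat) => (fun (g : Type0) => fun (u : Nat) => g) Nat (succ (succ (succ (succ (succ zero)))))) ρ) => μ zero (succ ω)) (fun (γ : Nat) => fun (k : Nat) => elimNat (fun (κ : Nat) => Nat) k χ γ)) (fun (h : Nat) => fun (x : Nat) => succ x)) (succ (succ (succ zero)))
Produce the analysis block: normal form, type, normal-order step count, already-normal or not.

reduced normal form:
  succ (succ (succ (succ zero)))
inferred type:
  Nat
normal-order step count: 6
started in normal form: no
first redex: a beta-redex


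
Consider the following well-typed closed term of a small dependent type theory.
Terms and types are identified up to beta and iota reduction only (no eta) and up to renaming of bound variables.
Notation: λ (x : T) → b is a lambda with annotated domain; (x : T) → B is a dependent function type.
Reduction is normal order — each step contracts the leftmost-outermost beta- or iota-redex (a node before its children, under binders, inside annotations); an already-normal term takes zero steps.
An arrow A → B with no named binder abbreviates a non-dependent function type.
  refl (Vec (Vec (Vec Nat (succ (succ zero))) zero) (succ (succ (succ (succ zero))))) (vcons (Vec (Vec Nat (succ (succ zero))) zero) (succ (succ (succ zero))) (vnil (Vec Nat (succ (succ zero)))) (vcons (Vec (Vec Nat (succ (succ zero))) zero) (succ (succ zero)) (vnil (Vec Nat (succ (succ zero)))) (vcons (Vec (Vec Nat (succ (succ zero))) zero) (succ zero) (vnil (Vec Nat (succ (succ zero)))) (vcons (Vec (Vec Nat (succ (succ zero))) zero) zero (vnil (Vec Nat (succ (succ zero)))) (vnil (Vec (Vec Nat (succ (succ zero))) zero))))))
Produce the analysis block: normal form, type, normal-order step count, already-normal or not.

resulting normal form:
  refl (Vec (Vec (Vec Nat (succ (succ zero))) zero) (succ (succ (succ (succ zero))))) (vcons (Vec (Vec Nat (succ (succ zero))) zero) (succ (succ (succ zero))) (vnil (Vec Nat (succ (succ zero)))) (vcons (Vec (Vec Nat (succ (succ zero))) zero) (succ (succ zero)) (vnil (Vec Nat (succ (succ zero)))) (vcons (Vec (Vec Nat (succ (succ zero))) zero) (succ zero) (vnil (Vec Nat (succ (succ zero)))) (vcons (Vec (Vec Nat (succ (succ zero))) zero) zero (vnil (Vec Nat (succ (succ zero)))) (vnil (Vec (Vec Nat (succ (succ zero))) zero))))))
the term's type:
  Eq (Vec (Vec (Vec Nat (succ (succ zero))) zero) (succ (succ (succ (succ zero))))) (vcons (Vec (Vec Nat (succ (succ zero))) zero) (succ (succ (succ zero))) (vnil (Vec Nat (succ (succ zero)))) (vcons (Vec (Vec Nat (succ (succ zero))) zero) (succ (succ zero)) (vnil (Vec Nat (succ (succ zero)))) (vcons (Vec (Vec Nat (succ (succ zero))) zero) (succ zero) (vnil (Vec Nat (succ (succ zero)))) (vcons (Vec (Vec Nat (succ (succ zero))) zero) zero (vnil (Vec Nat (succ (succ zero)))) (vnil (Vec (Vec Nat (succ (succ zero))) zero)))))) (vcons (Vec (Vec Nat (succ (succ zero))) zero) (succ (succ (succ zero))) (vnil (Vec Nat (succ (succ zero)))) (vcons (Vec (Vec Nat (succ (succ zero))) zero) (succ (succ zero)) (vnil (Vec Nat (succ (succ zero)))) (vcons (Vec (Vec Nat (succ (succ zero))) zero) (succ zero) (vnil (Vec Nat (succ (succ zero)))) (vcons (Vec (Vec Nat (succ (succ zero))) zero) zero (vnil (Vec Nat (succ (succ zero)))) (vnil (Vec (Vec Nat (succ (succ zero))) zero))))))
reduction steps (normal order): 0
already normal: yes


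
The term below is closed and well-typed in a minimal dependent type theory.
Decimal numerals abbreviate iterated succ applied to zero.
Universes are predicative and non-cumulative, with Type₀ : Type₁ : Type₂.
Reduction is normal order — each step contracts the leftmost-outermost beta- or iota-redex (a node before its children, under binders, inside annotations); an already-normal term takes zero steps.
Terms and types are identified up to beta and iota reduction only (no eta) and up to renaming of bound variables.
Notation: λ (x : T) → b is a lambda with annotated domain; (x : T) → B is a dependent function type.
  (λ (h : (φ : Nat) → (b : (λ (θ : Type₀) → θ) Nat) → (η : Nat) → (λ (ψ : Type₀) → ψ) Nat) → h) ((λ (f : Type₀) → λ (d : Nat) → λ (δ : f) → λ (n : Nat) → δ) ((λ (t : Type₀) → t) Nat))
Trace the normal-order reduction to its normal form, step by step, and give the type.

reduction (normal order):
  (λ (h : (φ : Nat) → (b : (λ (θ : Type₀) → θ) Nat) → (η : Nat) → (λ (ψ : Type₀) → ψ) Nat) → h) ((λ (f : Type₀) → λ (d : Nat) → λ (δ : f) → λ (n : Nat) → δ) ((λ (t : Type₀) → t) Nat))
  ~> (λ (h : Type₀) → λ (φ : Nat) → λ (b : h) → λ (θ : Nat) → b) ((λ (η : Type₀) → η) Nat)
  ~> λ (h : Nat) → λ (φ : (λ (b : Type₀) → b) Nat) → λ (θ : Nat) → φ
  ~> λ (h : Nat) → λ (φ : Nat) → λ (b : Nat) → φ
inferred type:
  (h : Nat) → (φ : Nat) → (b : Nat) → Nat


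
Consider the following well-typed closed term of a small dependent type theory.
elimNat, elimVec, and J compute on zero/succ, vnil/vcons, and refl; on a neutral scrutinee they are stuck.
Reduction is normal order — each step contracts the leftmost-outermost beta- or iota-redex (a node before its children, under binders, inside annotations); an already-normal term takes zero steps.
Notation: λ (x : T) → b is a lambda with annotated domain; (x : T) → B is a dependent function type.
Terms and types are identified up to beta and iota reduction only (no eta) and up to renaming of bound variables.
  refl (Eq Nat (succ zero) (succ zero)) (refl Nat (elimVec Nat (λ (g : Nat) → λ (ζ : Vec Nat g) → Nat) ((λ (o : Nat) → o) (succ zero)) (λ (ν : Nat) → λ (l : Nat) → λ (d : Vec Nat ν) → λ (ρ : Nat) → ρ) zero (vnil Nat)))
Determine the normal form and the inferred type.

reduced normal form:
  refl (Eq Nat (succ zero) (succ zero)) (refl Nat (succ zero))
type:
  Eq (Eq Nat (succ zero) (succ zero)) (refl Nat (succ zero)) (refl Nat (succ zero))
observation: normalization takes exactly 2 steps under the normal-order strategy.


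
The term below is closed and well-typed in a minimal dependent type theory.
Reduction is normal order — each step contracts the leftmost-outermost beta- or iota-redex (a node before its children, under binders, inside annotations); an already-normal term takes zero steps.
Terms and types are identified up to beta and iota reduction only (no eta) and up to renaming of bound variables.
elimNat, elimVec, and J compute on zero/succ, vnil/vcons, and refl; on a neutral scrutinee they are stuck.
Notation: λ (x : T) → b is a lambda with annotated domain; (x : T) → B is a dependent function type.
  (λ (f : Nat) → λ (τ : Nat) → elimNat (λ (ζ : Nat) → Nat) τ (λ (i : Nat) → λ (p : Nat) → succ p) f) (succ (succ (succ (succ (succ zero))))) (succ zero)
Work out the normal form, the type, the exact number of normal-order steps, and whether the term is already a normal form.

normal form:
  succ (succ (succ (succ (succ (succ zero)))))
inferred type:
  Nat
normal-order step count: 18
term was already normal: no
first redex: a beta-redex


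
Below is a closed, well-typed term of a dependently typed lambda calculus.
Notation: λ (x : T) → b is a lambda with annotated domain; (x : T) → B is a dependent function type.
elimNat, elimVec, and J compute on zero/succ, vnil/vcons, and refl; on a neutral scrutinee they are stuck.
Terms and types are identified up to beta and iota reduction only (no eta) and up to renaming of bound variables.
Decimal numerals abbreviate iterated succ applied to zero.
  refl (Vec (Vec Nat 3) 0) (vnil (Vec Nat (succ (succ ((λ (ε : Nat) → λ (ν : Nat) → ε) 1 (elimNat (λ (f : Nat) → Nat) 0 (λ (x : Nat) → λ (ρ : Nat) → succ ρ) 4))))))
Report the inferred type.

inferred type:
  Eq (Vec (Vec Nat 3) 0) (vnil (Vec Nat 3)) (vnil (Vec Nat 3))


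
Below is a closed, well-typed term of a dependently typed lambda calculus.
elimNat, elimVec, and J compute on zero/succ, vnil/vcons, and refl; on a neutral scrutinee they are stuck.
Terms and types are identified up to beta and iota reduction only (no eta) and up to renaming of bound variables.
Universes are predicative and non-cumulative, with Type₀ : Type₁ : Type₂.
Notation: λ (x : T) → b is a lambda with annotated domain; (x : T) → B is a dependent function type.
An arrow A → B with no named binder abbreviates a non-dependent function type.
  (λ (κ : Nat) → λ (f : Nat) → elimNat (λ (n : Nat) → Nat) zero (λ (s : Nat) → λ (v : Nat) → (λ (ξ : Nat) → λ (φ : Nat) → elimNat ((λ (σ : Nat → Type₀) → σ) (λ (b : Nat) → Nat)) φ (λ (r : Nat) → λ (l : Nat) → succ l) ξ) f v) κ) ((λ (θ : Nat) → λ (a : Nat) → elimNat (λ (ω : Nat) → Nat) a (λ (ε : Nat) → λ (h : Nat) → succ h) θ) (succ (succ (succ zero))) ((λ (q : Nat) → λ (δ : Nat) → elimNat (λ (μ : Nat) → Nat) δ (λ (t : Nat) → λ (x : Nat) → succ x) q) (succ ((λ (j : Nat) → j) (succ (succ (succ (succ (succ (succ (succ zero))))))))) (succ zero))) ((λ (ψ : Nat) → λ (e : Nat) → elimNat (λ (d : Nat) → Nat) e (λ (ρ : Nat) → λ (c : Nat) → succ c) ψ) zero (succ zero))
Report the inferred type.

the term's type:
  Nat


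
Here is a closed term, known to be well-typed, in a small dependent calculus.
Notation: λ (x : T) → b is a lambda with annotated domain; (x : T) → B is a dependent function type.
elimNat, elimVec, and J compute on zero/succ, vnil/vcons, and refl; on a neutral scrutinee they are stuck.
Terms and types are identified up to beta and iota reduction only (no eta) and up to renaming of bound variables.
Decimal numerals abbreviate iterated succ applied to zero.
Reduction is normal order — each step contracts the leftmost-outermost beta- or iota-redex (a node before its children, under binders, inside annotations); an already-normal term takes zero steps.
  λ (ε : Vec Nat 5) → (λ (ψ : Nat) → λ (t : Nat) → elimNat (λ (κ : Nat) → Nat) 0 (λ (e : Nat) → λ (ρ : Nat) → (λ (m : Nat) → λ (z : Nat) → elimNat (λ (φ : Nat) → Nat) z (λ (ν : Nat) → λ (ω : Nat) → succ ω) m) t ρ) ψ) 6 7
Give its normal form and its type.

resulting normal form:
  λ (ε : Vec Nat 5) → 42
type:
  (ε : Vec Nat 5) → Nat


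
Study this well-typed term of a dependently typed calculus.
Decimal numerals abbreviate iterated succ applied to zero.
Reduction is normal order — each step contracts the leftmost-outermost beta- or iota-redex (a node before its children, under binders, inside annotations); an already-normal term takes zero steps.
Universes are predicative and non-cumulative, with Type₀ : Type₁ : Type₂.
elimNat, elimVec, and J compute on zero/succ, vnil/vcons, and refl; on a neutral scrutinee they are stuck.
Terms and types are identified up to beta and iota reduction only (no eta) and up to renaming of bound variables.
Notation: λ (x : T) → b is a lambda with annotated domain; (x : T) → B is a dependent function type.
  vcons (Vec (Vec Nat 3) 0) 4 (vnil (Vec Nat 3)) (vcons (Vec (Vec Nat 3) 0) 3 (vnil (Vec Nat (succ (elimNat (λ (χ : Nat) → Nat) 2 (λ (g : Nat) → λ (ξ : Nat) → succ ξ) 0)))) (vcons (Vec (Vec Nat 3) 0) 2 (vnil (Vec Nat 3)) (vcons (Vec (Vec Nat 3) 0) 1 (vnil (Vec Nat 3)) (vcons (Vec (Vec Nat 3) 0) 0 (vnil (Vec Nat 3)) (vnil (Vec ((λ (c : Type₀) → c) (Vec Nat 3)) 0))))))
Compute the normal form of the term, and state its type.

normal form:
  vcons (Vec (Vec Nat 3) 0) 4 (vnil (Vec Nat 3)) (vcons (Vec (Vec Nat 3) 0) 3 (vnil (Vec Nat 3)) (vcons (Vec (Vec Nat 3) 0) 2 (vnil (Vec Nat 3)) (vcons (Vec (Vec Nat 3) 0) 1 (vnil (Vec Nat 3)) (vcons (Vec (Vec Nat 3) 0) 0 (vnil (Vec Nat 3)) (vnil (Vec (Vec Nat 3) 0))))))
type:
  Vec (Vec (Vec Nat 3) 0) 5
observation: reduction starts at an elimNat iota-redex, and 2 normal-order steps reach the normal form.


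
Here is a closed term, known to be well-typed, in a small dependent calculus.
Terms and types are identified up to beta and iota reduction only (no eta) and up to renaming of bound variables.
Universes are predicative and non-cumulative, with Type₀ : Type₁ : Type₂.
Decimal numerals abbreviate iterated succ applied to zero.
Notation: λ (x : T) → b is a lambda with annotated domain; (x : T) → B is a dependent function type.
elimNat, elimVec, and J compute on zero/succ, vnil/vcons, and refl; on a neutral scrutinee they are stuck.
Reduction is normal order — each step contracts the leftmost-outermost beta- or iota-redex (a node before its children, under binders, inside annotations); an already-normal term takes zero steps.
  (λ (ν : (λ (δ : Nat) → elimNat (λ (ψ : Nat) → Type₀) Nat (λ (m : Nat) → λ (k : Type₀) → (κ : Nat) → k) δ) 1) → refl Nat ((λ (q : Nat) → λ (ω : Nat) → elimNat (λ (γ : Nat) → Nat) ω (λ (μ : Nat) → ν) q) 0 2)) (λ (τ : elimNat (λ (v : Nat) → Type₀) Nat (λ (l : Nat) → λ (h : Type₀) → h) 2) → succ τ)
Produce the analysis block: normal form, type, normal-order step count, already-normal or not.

normal form:
  refl Nat 2
the term's type:
  Eq Nat 2 2
normal-order step count: 4
started in normal form: no
first contracted redex: a beta-redex


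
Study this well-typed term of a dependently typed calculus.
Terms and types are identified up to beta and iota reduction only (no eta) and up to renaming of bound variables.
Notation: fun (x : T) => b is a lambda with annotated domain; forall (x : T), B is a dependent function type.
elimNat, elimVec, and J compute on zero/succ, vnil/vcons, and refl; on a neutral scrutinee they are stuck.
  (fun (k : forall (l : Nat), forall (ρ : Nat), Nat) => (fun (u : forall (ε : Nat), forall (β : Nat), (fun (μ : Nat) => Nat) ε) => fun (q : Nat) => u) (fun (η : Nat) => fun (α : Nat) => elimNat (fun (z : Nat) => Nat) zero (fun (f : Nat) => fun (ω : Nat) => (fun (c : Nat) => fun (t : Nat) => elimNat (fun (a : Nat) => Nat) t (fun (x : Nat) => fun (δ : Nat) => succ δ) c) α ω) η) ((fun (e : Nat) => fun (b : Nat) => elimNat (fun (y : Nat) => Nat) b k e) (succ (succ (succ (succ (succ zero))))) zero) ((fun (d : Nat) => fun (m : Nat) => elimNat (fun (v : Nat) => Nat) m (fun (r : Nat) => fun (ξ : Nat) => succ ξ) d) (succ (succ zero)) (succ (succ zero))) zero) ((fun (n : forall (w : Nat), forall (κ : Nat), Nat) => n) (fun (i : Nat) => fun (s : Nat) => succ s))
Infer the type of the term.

type:
  Nat


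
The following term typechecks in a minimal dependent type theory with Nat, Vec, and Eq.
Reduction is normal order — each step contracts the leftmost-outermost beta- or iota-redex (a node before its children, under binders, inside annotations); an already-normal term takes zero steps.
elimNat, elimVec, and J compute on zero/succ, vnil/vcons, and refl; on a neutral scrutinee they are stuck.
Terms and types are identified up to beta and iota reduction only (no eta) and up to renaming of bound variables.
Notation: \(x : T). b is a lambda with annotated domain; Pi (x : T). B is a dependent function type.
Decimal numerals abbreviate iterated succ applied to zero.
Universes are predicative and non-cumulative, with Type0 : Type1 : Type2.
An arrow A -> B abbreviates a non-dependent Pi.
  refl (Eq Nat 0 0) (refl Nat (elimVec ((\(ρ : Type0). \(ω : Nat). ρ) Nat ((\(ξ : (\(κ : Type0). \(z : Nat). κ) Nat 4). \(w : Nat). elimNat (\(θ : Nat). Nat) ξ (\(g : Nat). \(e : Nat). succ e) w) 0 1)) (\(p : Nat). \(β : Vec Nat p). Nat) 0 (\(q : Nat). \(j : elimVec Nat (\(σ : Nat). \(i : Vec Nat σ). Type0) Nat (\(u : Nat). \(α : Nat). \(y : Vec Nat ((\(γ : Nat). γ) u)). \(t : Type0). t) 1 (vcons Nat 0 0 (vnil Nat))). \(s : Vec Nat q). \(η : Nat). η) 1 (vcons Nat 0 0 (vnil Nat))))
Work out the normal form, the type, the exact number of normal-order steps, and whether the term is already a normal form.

reduced normal form:
  refl (Eq Nat 0 0) (refl Nat 0)
the term's type:
  Eq (Eq Nat 0 0) (refl Nat 0) (refl Nat 0)
normal-order step count: 6
already normal: no
first redex: an elimVec iota-redex


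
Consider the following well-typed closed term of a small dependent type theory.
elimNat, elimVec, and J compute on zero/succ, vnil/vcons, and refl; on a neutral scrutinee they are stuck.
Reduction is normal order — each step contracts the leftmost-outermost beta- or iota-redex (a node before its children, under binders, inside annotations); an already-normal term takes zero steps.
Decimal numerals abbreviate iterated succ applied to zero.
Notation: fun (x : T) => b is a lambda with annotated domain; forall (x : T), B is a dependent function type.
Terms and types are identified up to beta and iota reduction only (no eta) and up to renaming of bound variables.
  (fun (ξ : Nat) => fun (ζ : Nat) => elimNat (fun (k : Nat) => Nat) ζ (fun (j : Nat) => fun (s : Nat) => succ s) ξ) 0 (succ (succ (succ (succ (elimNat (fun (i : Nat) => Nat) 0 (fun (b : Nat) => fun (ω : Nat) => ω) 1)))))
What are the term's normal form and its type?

resulting normal form:
  4
inferred type:
  Nat
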